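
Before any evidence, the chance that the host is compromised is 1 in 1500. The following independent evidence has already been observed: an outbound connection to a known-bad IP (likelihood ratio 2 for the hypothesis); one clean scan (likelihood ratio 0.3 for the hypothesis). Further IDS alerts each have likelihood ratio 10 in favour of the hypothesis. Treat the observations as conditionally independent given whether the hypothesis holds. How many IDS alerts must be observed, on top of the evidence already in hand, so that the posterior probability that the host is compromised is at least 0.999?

7

Prior odds = (1/1500)/(1499/1500) = 1/1499.
Combined Bayes factor of the evidence already in hand = 2 × 0.3 = 0.6.
Odds after that evidence = (1/1499) × 0.6 = 3/7495.
Target odds = 0.999/0.001 = 999.
Need 10ⁿ ≥ 999 ÷ (3/7495) = 2495835.
10⁶ = 1000000 falls short of 2495835 but 10⁷ = 10000000 reaches it, so n = 7.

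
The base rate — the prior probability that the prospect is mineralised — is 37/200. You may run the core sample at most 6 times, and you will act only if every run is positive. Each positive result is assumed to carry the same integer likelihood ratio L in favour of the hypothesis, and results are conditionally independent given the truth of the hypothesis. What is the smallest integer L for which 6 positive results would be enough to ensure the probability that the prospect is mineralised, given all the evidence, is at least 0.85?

Prior odds = 0.185/0.815 = 37/163.
Target odds = 0.85/0.15 = 17/3.
Need L⁶ ≥ 17/3 ÷ (37/163) = 2771/111.
1⁶ = 1 < 2771/111 ≤ 64 = 2⁶, so L = 2.

2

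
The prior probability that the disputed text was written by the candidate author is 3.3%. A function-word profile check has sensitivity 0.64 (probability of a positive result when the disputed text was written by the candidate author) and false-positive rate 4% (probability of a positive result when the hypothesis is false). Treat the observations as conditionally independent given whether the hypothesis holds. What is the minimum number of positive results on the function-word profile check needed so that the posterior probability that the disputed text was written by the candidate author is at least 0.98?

Prior odds: 0.033 ÷ 0.967 = 33/967.
Likelihood ratio of a positive result = 0.64/0.04 = 16.
Target odds: 0.98 ÷ 0.02 = 49.
Require 16ⁿ ≥ 49 ÷ (33/967) = 47383/33.
16² = 256 falls short of 47383/33 but 16³ = 4096 reaches it, so n = 3.

3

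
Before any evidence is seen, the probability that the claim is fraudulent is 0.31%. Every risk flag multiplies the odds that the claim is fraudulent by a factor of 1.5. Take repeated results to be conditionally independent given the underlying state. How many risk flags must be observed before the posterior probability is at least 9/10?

Prior odds: 0.0031 ÷ 0.9969 = 31/9969.
Likelihood ratio per risk flag = 1.5.
Target odds: 0.9 ÷ 0.1 = 9.
Require 1.5ⁿ ≥ 9 ÷ (31/9969) = 89721/31.
1.5¹⁹ ≈2216.84 falls short of 89721/31 but 1.5²⁰ ≈3325.26 reaches it, so n = 20.

20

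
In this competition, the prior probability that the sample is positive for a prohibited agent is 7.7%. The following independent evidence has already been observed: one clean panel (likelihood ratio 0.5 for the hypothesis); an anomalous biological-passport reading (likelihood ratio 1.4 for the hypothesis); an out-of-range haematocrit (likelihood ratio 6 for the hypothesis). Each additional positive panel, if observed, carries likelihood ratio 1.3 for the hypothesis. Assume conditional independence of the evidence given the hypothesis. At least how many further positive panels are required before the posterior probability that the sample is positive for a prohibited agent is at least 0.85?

11

Prior odds = 0.077/0.923 = 77/923.
Combined Bayes factor of the evidence already in hand = 0.5 × 1.4 × 6 = 4.2.
Odds after that evidence = (77/923) × 4.2 = 1617/4615.
Target odds = 0.85/0.15 = 17/3.
Need 1.3ⁿ ≥ 17/3 ÷ (1617/4615) = 78455/4851.
1.3¹⁰ ≈13.7858 falls short of 78455/4851 but 1.3¹¹ ≈17.9216 reaches it, so n = 11.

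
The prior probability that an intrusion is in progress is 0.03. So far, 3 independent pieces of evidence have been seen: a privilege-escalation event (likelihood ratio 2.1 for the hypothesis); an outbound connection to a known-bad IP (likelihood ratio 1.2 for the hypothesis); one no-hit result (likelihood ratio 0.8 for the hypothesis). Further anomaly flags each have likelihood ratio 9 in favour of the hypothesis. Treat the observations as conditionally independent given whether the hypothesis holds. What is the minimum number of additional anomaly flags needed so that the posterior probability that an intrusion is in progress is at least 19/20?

Prior odds = 0.03/0.97 = 3/97.
Combined Bayes factor of the evidence already in hand = 2.1 × 1.2 × 0.8 = 2.016.
Odds after that evidence = (3/97) × 2.016 = 756/12125.
Target odds = 0.95/0.05 = 19.
Need 9ⁿ ≥ 19 ÷ (756/12125) = 230375/756.
9² = 81 falls short of 230375/756 but 9³ = 729 reaches it, so n = 3.

3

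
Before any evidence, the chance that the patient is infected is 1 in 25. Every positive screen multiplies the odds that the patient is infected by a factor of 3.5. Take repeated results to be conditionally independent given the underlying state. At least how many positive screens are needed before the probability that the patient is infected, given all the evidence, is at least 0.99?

7

Prior odds = 0.04/0.96 = 1/24.
Likelihood ratio per positive screen = 3.5.
Target odds: 0.99 ÷ 0.01 = 99.
Require 3.5ⁿ ≥ 99 ÷ (1/24) = 2376.
3.5⁶ = 1838.265625 falls short of 2376 but 3.5⁷ = 823543/128 reaches it, so n = 7.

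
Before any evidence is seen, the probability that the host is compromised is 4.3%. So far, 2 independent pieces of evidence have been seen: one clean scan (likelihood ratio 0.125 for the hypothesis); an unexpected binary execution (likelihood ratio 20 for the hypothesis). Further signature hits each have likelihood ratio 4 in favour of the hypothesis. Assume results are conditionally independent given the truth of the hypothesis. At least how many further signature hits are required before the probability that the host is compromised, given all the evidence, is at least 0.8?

Prior odds = 0.043/0.957 = 43/957.
Combined Bayes factor of the evidence already in hand = 0.125 × 20 = 2.5.
Odds after that evidence = (43/957) × 2.5 = 215/1914.
Target odds = 0.8/0.2 = 4.
Need 4ⁿ ≥ 4 ÷ (215/1914) = 7656/215.
4² = 16 falls short of 7656/215 but 4³ = 64 reaches it, so n = 3.

3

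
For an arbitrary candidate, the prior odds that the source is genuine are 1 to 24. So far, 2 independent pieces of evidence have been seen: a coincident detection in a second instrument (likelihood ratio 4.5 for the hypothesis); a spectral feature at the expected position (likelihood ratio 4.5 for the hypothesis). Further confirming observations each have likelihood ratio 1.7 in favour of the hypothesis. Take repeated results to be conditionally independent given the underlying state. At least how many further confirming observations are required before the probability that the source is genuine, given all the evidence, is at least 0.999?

Prior odds = 1/24.
Combined Bayes factor of the evidence already in hand = 4.5 × 4.5 = 20.25.
Odds after that evidence = (1/24) × 20.25 = 0.84375.
Target odds = 0.999/0.001 = 999.
Need 1.7ⁿ ≥ 999 ÷ 0.84375 = 1184.
1.7¹³ ≈990.458 falls short of 1184 but 1.7¹⁴ ≈1683.78 reaches it, so n = 14.

14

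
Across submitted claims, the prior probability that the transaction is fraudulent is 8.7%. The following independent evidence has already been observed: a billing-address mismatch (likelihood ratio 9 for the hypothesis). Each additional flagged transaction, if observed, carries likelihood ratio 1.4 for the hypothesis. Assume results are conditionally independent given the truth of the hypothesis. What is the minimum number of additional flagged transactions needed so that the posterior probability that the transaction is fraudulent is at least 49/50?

13

Prior odds = 0.087/0.913 = 87/913.
Bayes factor of the evidence already in hand = 9.
Odds after that evidence = (87/913) × 9 = 783/913.
Target odds = 0.98/0.02 = 49.
Need 1.4ⁿ ≥ 49 ÷ (783/913) = 44737/783.
1.4¹² ≈56.6939 falls short of 44737/783 but 1.4¹³ ≈79.3715 reaches it, so n = 13.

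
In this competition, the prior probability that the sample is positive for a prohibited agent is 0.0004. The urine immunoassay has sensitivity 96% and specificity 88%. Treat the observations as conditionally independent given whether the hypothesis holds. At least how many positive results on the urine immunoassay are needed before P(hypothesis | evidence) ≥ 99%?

Prior odds = 0.0004/0.9996 = 1/2499.
False-positive rate = 1 − 0.88 = 0.12; likelihood ratio of a positive = 0.96/0.12 = 8.
Target odds: 0.99 ÷ 0.01 = 99.
Require 8ⁿ ≥ 99 ÷ (1/2499) = 247401.
8⁵ = 32768 falls short of 247401 but 8⁶ = 262144 reaches it, so n = 6.

6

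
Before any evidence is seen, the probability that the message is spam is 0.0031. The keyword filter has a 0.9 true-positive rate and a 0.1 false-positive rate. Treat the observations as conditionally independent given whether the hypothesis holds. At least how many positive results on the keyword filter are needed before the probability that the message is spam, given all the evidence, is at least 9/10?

4

Prior odds: 0.0031 ÷ 0.9969 = 31/9969.
Likelihood ratio of a positive result = 0.9/0.1 = 9.
Target posterior odds = 0.9/0.1 = 9.
Require 9ⁿ ≥ 9 ÷ (31/9969) = 89721/31.
9³ = 729 falls short of 89721/31 but 9⁴ = 6561 reaches it, so n = 4.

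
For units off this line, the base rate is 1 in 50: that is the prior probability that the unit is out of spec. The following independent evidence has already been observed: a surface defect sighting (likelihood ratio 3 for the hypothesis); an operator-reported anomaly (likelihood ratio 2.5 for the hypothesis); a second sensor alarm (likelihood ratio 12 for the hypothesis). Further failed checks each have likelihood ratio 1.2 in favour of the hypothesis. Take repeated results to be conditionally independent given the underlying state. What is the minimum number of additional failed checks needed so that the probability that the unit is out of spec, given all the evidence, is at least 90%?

Prior odds = 0.02/0.98 = 1/49.
Combined Bayes factor of the evidence already in hand = 3 × 2.5 × 12 = 90.
Odds after that evidence = (1/49) × 90 = 90/49.
Target odds = 0.9/0.1 = 9.
Need 1.2ⁿ ≥ 9 ÷ (90/49) = 4.9.
1.2⁸ = 1679616/390625 falls short of 4.9 but 1.2⁹ = 10077696/1953125 reaches it, so n = 9.

9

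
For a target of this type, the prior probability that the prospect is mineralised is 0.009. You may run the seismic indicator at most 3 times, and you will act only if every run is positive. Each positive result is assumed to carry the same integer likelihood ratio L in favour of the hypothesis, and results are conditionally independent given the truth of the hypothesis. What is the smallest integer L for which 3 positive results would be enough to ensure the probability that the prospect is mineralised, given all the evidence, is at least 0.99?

23

Prior odds = 0.009/0.991 = 9/991.
Target odds = 0.99/0.01 = 99.
Need L³ ≥ 99 ÷ (9/991) = 10901.
22³ = 10648 < 10901 ≤ 12167 = 23³, so L = 23.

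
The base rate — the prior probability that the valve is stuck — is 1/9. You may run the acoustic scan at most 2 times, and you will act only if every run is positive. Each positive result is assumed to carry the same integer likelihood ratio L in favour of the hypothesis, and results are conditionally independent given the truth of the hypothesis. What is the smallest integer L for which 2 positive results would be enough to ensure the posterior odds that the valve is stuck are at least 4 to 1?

6

Prior odds = (1/9)/(8/9) = 0.125.
Target odds = 4.
Need L² ≥ 4 ÷ 0.125 = 32.
5² = 25 < 32 ≤ 36 = 6², so L = 6.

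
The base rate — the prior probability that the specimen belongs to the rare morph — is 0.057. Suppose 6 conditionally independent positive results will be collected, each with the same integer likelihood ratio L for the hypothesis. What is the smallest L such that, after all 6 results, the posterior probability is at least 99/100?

Prior odds = 0.057/0.943 = 57/943.
Target odds = 0.99/0.01 = 99.
Need L⁶ ≥ 99 ÷ (57/943) = 31119/19.
3⁶ = 729 < 31119/19 ≤ 4096 = 4⁶, so L = 4.

4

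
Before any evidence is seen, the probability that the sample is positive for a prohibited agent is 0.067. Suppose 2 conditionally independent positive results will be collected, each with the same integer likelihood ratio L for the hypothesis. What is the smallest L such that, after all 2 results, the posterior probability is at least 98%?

Prior odds = 0.067/0.933 = 67/933.
Target odds = 0.98/0.02 = 49.
Need L² ≥ 49 ÷ (67/933) = 45717/67.
26² = 676 < 45717/67 ≤ 729 = 27², so L = 27.

27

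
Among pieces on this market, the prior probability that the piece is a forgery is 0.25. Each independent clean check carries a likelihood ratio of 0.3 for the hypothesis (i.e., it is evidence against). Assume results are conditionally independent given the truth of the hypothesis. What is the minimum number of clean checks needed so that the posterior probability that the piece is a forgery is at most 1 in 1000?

5

Prior odds: 0.25 ÷ 0.75 = 1/3.
Likelihood ratio per clean check = 0.3.
Target posterior odds = 0.001/0.999 = 1/999.
Need (1/3) × 0.3ⁿ ≤ 1/999, i.e. 0.3ⁿ ≤ 1/333.
0.3⁴ = 0.0081 is still above 1/333 but 0.3⁵ = 243/100000 is at or below it, so n = 5.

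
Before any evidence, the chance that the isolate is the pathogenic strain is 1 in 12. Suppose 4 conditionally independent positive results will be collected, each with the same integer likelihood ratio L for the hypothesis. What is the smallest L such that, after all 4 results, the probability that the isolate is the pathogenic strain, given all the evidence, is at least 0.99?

6

Prior odds = (1/12)/(11/12) = 1/11.
Target odds = 0.99/0.01 = 99.
Need L⁴ ≥ 99 ÷ (1/11) = 1089.
5⁴ = 625 < 1089 ≤ 1296 = 6⁴, so L = 6.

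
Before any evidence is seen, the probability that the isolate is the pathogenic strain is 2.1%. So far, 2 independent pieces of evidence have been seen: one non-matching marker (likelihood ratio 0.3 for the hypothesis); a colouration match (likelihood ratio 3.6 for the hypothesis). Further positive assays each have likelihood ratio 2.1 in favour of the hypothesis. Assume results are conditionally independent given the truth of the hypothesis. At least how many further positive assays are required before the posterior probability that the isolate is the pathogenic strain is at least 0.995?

Prior odds = 0.021/0.979 = 21/979.
Combined Bayes factor of the evidence already in hand = 0.3 × 3.6 = 1.08.
Odds after that evidence = (21/979) × 1.08 = 567/24475.
Target odds = 0.995/0.005 = 199.
Need 2.1ⁿ ≥ 199 ÷ (567/24475) = 4870525/567.
2.1¹² ≈7355.83 falls short of 4870525/567 but 2.1¹³ ≈15447.2 reaches it, so n = 13.

13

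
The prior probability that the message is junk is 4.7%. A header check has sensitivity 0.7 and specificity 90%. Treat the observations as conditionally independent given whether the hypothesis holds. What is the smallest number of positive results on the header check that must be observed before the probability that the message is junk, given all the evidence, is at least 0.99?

Prior odds = 0.047/0.953 = 47/953.
False-positive rate = 1 − 0.9 = 0.1; likelihood ratio of a positive = 0.7/0.1 = 7.
Target odds: 0.99 ÷ 0.01 = 99.
Require 7ⁿ ≥ 99 ÷ (47/953) = 94347/47.
7³ = 343 falls short of 94347/47 but 7⁴ = 2401 reaches it, so n = 4.

4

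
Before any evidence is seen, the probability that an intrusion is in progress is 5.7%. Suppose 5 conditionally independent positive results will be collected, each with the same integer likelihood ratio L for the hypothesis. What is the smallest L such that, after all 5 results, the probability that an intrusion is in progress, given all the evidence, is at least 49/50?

Prior odds = 0.057/0.943 = 57/943.
Target odds = 0.98/0.02 = 49.
Need L⁵ ≥ 49 ÷ (57/943) = 46207/57.
3⁵ = 243 < 46207/57 ≤ 1024 = 4⁵, so L = 4.

4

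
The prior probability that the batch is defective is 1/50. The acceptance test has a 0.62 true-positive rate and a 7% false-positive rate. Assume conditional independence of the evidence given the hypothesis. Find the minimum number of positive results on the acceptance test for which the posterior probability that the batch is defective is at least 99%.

4

Prior odds = 0.02/0.98 = 1/49.
Likelihood ratio of a positive result = 0.62/0.07 = 62/7.
Target odds: 0.99 ÷ 0.01 = 99.
Need (1/49) × (62/7)ⁿ ≥ 99, i.e. (62/7)ⁿ ≥ 4851.
(62/7)³ = 238328/343 falls short of 4851 but (62/7)⁴ = 14776336/2401 reaches it, so n = 4.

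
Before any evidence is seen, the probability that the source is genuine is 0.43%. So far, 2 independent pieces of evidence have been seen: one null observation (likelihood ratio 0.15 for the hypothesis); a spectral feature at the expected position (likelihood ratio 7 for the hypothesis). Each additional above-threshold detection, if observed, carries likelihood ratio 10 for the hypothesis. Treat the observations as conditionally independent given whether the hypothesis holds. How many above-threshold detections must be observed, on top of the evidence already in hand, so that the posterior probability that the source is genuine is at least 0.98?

5

Prior odds = 0.0043/0.9957 = 43/9957.
Combined Bayes factor of the evidence already in hand = 0.15 × 7 = 1.05.
Odds after that evidence = (43/9957) × 1.05 = 301/66380.
Target odds = 0.98/0.02 = 49.
Need 10ⁿ ≥ 49 ÷ (301/66380) = 464660/43.
10⁴ = 10000 falls short of 464660/43 but 10⁵ = 100000 reaches it, so n = 5.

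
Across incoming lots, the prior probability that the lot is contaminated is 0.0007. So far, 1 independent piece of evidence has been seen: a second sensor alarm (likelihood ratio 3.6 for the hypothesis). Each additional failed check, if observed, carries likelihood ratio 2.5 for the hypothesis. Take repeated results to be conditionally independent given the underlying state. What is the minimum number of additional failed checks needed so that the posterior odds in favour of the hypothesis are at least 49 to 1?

Prior odds = 0.0007/0.9993 = 7/9993.
Bayes factor of the evidence already in hand = 3.6.
Odds after that evidence = (7/9993) × 3.6 = 42/16655.
Target odds = 49.
Need 2.5ⁿ ≥ 49 ÷ (42/16655) = 116585/6.
2.5¹⁰ = 9765625/1024 falls short of 116585/6 but 2.5¹¹ = 48828125/2048 reaches it, so n = 11.

11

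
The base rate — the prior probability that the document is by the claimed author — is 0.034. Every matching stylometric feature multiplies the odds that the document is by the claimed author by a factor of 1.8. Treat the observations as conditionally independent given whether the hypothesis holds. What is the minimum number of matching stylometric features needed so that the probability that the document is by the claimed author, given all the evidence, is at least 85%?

Prior odds: 0.034 ÷ 0.966 = 17/483.
Likelihood ratio per matching stylometric feature = 1.8.
Target posterior odds = 0.85/0.15 = 17/3.
Require 1.8ⁿ ≥ 17/3 ÷ (17/483) = 161.
1.8⁸ = 43046721/390625 falls short of 161 but 1.8⁹ = 387420489/1953125 reaches it, so n = 9.

9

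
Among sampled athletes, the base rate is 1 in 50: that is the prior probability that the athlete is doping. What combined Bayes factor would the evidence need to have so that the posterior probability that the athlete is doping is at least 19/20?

Prior odds = 0.02/0.98 = 1/49.
Target odds = 0.95/0.05 = 19.
Required Bayes factor = 19 ÷ (1/49) = 931.

931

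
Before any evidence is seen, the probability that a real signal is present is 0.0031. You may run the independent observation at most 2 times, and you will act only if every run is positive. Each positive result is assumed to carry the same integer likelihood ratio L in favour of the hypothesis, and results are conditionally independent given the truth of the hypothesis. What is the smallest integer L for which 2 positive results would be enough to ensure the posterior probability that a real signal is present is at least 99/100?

179

Prior odds = 0.0031/0.9969 = 31/9969.
Target odds = 0.99/0.01 = 99.
Need L² ≥ 99 ÷ (31/9969) = 986931/31.
178² = 31684 < 986931/31 ≤ 32041 = 179², so L = 179.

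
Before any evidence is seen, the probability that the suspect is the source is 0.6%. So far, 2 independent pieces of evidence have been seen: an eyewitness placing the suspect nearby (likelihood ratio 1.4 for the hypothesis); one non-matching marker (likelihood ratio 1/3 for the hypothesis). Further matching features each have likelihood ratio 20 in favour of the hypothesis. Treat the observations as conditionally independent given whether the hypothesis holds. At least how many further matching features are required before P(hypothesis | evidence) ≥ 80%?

3

Prior odds = 0.006/0.994 = 3/497.
Combined Bayes factor of the evidence already in hand = 1.4 × (1/3) = 7/15.
Odds after that evidence = (3/497) × 7/15 = 1/355.
Target odds = 0.8/0.2 = 4.
Need 20ⁿ ≥ 4 ÷ (1/355) = 1420.
20² = 400 falls short of 1420 but 20³ = 8000 reaches it, so n = 3.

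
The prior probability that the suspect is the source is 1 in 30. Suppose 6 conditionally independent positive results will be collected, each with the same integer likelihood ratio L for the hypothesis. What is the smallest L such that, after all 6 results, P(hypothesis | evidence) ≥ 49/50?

Prior odds = (1/30)/(29/30) = 1/29.
Target odds = 0.98/0.02 = 49.
Need L⁶ ≥ 49 ÷ (1/29) = 1421.
3⁶ = 729 < 1421 ≤ 4096 = 4⁶, so L = 4.

4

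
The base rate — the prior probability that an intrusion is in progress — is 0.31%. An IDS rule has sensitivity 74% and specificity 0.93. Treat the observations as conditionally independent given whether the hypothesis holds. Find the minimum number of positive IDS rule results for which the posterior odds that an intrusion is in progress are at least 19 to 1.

Prior odds = 0.0031/0.9969 = 31/9969.
False-positive rate = 1 − 0.93 = 0.07; likelihood ratio of a positive = 0.74/0.07 = 74/7.
Target odds = 19.
Need (31/9969) × (74/7)ⁿ ≥ 19, i.e. (74/7)ⁿ ≥ 189411/31.
(74/7)³ = 405224/343 falls short of 189411/31 but (74/7)⁴ = 29986576/2401 reaches it, so n = 4.

4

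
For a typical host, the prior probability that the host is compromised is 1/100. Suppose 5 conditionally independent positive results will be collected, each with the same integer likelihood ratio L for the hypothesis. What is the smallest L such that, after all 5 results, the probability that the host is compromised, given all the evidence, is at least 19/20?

5

Prior odds = 0.01/0.99 = 1/99.
Target odds = 0.95/0.05 = 19.
Need L⁵ ≥ 19 ÷ (1/99) = 1881.
4⁵ = 1024 < 1881 ≤ 3125 = 5⁵, so L = 5.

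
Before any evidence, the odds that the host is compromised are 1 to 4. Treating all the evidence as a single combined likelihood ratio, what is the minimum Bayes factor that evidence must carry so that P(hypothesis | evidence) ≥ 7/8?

Prior odds = 0.25.
Target odds = 0.875/0.125 = 7.
Required Bayes factor = 7 ÷ 0.25 = 28.

28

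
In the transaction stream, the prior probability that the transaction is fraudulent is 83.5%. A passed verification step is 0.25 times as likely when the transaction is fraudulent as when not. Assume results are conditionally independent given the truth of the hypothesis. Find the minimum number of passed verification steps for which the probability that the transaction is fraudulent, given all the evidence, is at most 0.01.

5

Prior odds = 0.835/0.165 = 167/33.
Likelihood ratio per passed verification step = 0.25.
Target odds: 0.01 ÷ 0.99 = 1/99.
Need (167/33) × 0.25ⁿ ≤ 1/99, i.e. 0.25ⁿ ≤ 1/501.
0.25⁴ = 0.00390625 is still above 1/501 but 0.25⁵ = 1/1024 is at or below it, so n = 5.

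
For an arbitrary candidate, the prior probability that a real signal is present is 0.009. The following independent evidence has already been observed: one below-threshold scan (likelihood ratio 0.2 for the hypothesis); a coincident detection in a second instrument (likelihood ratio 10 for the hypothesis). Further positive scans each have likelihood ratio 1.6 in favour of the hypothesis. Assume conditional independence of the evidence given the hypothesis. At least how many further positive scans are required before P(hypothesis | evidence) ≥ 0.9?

Prior odds = 0.009/0.991 = 9/991.
Combined Bayes factor of the evidence already in hand = 0.2 × 10 = 2.
Odds after that evidence = (9/991) × 2 = 18/991.
Target odds = 0.9/0.1 = 9.
Need 1.6ⁿ ≥ 9 ÷ (18/991) = 495.5.
1.6¹³ ≈450.36 falls short of 495.5 but 1.6¹⁴ ≈720.576 reaches it, so n = 14.

14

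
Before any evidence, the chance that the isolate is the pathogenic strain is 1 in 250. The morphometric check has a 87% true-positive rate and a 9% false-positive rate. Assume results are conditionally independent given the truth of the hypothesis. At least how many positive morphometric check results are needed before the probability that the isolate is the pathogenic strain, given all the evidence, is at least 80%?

Prior odds: 0.004 ÷ 0.996 = 1/249.
Likelihood ratio of a positive result = 0.87/0.09 = 29/3.
Target odds: 0.8 ÷ 0.2 = 4.
Require (29/3)ⁿ ≥ 4 ÷ (1/249) = 996.
(29/3)³ = 24389/27 falls short of 996 but (29/3)⁴ = 707281/81 reaches it, so n = 4.

4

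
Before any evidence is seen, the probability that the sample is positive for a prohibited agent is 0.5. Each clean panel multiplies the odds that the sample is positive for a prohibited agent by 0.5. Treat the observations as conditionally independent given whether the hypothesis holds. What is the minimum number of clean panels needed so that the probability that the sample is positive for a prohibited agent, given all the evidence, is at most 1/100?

7

Prior odds: 0.5 ÷ 0.5 = 1.
Likelihood ratio per clean panel = 0.5.
Target odds: 0.01 ÷ 0.99 = 1/99.
Need 1 × 0.5ⁿ ≤ 1/99, i.e. 0.5ⁿ ≤ 1/99.
0.5⁶ = 0.015625 is still above 1/99 but 0.5⁷ = 0.0078125 is at or below it, so n = 7.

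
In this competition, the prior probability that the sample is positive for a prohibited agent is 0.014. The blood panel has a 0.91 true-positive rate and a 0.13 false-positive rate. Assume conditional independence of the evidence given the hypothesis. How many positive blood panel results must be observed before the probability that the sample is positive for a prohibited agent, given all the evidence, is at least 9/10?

Prior odds: 0.014 ÷ 0.986 = 7/493.
Likelihood ratio of a positive result = 0.91/0.13 = 7.
Target posterior odds = 0.9/0.1 = 9.
Require 7ⁿ ≥ 9 ÷ (7/493) = 4437/7.
7³ = 343 falls short of 4437/7 but 7⁴ = 2401 reaches it, so n = 4.

4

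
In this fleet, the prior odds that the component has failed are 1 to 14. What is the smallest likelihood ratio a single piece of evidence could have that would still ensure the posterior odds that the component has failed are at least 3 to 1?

42

Prior odds = 1/14.
Target odds = 3.
Required Bayes factor = 3 ÷ (1/14) = 42.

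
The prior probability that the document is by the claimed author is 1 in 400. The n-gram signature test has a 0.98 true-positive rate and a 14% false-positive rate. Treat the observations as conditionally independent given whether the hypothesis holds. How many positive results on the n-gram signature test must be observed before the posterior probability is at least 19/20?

Prior odds = 0.0025/0.9975 = 1/399.
Likelihood ratio of a positive result = 0.98/0.14 = 7.
Target posterior odds = 0.95/0.05 = 19.
Need (1/399) × 7ⁿ ≥ 19, i.e. 7ⁿ ≥ 7581.
7⁴ = 2401 falls short of 7581 but 7⁵ = 16807 reaches it, so n = 5.

5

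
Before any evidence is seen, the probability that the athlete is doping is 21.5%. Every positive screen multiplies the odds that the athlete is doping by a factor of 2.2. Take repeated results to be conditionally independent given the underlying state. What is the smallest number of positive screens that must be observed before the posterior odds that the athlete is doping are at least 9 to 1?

5

Prior odds: 0.215 ÷ 0.785 = 43/157.
Likelihood ratio per positive screen = 2.2.
Target odds = 9.
Need (43/157) × 2.2ⁿ ≥ 9, i.e. 2.2ⁿ ≥ 1413/43.
2.2⁴ = 23.4256 falls short of 1413/43 but 2.2⁵ = 51.53632 reaches it, so n = 5.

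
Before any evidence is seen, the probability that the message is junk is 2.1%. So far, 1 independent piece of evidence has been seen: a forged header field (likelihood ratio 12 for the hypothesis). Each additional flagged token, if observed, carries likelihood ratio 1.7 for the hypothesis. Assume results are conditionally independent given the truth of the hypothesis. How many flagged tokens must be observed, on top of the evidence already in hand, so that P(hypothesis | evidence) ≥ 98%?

Prior odds = 0.021/0.979 = 21/979.
Bayes factor of the evidence already in hand = 12.
Odds after that evidence = (21/979) × 12 = 252/979.
Target odds = 0.98/0.02 = 49.
Need 1.7ⁿ ≥ 49 ÷ (252/979) = 6853/36.
1.7⁹ ≈118.588 falls short of 6853/36 but 1.7¹⁰ ≈201.599 reaches it, so n = 10.

10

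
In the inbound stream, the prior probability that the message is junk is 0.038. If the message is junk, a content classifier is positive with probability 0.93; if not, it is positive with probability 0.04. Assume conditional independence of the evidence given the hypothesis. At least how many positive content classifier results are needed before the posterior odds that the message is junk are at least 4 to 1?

2

Prior odds: 0.038 ÷ 0.962 = 19/481.
Likelihood ratio of a positive = 0.93/0.04 = 23.25.
Target odds = 4.
Require 23.25ⁿ ≥ 4 ÷ (19/481) = 1924/19.
23.25¹ = 23.25 falls short of 1924/19 but 23.25² = 540.5625 reaches it, so n = 2.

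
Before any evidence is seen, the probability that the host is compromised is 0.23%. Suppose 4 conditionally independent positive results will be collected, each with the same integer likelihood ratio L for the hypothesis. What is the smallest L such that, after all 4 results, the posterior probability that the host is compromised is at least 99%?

15

Prior odds = 0.0023/0.9977 = 23/9977.
Target odds = 0.99/0.01 = 99.
Need L⁴ ≥ 99 ÷ (23/9977) = 987723/23.
14⁴ = 38416 < 987723/23 ≤ 50625 = 15⁴, so L = 15.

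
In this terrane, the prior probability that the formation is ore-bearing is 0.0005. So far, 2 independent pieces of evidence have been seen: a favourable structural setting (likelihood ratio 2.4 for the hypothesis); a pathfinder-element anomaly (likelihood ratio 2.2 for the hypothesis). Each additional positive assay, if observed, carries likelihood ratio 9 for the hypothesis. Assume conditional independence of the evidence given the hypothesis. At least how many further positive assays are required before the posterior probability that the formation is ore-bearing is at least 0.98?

5

Prior odds = 0.0005/0.9995 = 1/1999.
Combined Bayes factor of the evidence already in hand = 2.4 × 2.2 = 5.28.
Odds after that evidence = (1/1999) × 5.28 = 132/49975.
Target odds = 0.98/0.02 = 49.
Need 9ⁿ ≥ 49 ÷ (132/49975) = 2448775/132.
9⁴ = 6561 falls short of 2448775/132 but 9⁵ = 59049 reaches it, so n = 5.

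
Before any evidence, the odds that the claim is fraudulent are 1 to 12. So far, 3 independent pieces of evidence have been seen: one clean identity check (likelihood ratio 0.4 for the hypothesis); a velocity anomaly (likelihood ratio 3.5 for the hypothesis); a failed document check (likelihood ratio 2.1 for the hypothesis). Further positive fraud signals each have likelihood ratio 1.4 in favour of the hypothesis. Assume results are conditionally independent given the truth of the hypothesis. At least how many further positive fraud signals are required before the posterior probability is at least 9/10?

Prior odds = 1/12.
Combined Bayes factor of the evidence already in hand = 0.4 × 3.5 × 2.1 = 2.94.
Odds after that evidence = (1/12) × 2.94 = 0.245.
Target odds = 0.9/0.1 = 9.
Need 1.4ⁿ ≥ 9 ÷ 0.245 = 1800/49.
1.4¹⁰ = 282475249/9765625 falls short of 1800/49 but 1.4¹¹ ≈40.4957 reaches it, so n = 11.

11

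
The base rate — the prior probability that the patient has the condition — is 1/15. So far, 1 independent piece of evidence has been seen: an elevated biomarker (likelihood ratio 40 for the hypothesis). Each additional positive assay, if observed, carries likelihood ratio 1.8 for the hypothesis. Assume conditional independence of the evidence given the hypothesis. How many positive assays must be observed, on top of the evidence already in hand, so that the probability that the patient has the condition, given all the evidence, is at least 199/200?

8

Prior odds = (1/15)/(14/15) = 1/14.
Bayes factor of the evidence already in hand = 40.
Odds after that evidence = (1/14) × 40 = 20/7.
Target odds = 0.995/0.005 = 199.
Need 1.8ⁿ ≥ 199 ÷ (20/7) = 69.65.
1.8⁷ = 4782969/78125 falls short of 69.65 but 1.8⁸ = 43046721/390625 reaches it, so n = 8.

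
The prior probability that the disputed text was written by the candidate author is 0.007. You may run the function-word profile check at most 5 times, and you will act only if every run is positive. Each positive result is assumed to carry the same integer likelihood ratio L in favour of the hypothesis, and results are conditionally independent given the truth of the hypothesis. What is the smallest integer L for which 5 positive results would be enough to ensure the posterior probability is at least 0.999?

11

Prior odds = 0.007/0.993 = 7/993.
Target odds = 0.999/0.001 = 999.
Need L⁵ ≥ 999 ÷ (7/993) = 992007/7.
10⁵ = 100000 < 992007/7 ≤ 161051 = 11⁵, so L = 11.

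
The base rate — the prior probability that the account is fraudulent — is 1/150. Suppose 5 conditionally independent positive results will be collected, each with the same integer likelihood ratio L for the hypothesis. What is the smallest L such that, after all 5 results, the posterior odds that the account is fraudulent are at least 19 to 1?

Prior odds = (1/150)/(149/150) = 1/149.
Target odds = 19.
Need L⁵ ≥ 19 ÷ (1/149) = 2831.
4⁵ = 1024 < 2831 ≤ 3125 = 5⁵, so L = 5.

5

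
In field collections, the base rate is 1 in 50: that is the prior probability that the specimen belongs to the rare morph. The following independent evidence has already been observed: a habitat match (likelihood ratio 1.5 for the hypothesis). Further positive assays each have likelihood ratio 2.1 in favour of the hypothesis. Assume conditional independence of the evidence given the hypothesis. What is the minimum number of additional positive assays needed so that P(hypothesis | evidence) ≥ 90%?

Prior odds = 0.02/0.98 = 1/49.
Bayes factor of the evidence already in hand = 1.5.
Odds after that evidence = (1/49) × 1.5 = 3/98.
Target odds = 0.9/0.1 = 9.
Need 2.1ⁿ ≥ 9 ÷ (3/98) = 294.
2.1⁷ ≈180.109 falls short of 294 but 2.1⁸ ≈378.229 reaches it, so n = 8.

8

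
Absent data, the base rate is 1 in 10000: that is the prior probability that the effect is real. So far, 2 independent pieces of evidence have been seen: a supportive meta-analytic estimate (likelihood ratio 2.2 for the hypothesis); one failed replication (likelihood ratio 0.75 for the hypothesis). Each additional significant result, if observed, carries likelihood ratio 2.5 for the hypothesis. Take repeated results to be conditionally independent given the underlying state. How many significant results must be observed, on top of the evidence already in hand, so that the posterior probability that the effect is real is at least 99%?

Prior odds = 0.0001/0.9999 = 1/9999.
Combined Bayes factor of the evidence already in hand = 2.2 × 0.75 = 1.65.
Odds after that evidence = (1/9999) × 1.65 = 1/6060.
Target odds = 0.99/0.01 = 99.
Need 2.5ⁿ ≥ 99 ÷ (1/6060) = 599940.
2.5¹⁴ ≈372529 falls short of 599940 but 2.5¹⁵ ≈931323 reaches it, so n = 15.

15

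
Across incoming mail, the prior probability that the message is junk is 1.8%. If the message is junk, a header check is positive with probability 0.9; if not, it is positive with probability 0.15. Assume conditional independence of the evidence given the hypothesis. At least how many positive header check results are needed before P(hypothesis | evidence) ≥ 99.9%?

Prior odds = 0.018/0.982 = 9/491.
Likelihood ratio of a positive = 0.9/0.15 = 6.
Target posterior odds = 0.999/0.001 = 999.
Require 6ⁿ ≥ 999 ÷ (9/491) = 54501.
6⁶ = 46656 falls short of 54501 but 6⁷ = 279936 reaches it, so n = 7.

7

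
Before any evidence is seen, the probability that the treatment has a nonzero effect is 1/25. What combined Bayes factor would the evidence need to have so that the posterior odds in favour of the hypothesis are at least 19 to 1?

456

Prior odds = 0.04/0.96 = 1/24.
Target odds = 19.
Required Bayes factor = 19 ÷ (1/24) = 456.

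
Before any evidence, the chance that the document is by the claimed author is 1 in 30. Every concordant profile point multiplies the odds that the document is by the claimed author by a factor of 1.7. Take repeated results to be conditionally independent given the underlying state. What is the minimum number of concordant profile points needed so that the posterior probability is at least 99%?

Prior odds = (1/30)/(29/30) = 1/29.
Likelihood ratio per concordant profile point = 1.7.
Target posterior odds = 0.99/0.01 = 99.
Require 1.7ⁿ ≥ 99 ÷ (1/29) = 2871.
1.7¹⁵ ≈2862.42 falls short of 2871 but 1.7¹⁶ ≈4866.12 reaches it, so n = 16.

16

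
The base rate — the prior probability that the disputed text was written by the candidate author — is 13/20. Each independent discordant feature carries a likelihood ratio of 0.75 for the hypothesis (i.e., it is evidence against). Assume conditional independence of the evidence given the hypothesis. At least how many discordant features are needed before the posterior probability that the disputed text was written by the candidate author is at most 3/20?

9

Prior odds = 0.65/0.35 = 13/7.
Likelihood ratio per discordant feature = 0.75.
Target posterior odds = 0.15/0.85 = 3/17.
Require 0.75ⁿ ≤ 3/17 ÷ (13/7) = 21/221.
0.75⁸ = 6561/65536 is still above 21/221 but 0.75⁹ = 19683/262144 is at or below it, so n = 9.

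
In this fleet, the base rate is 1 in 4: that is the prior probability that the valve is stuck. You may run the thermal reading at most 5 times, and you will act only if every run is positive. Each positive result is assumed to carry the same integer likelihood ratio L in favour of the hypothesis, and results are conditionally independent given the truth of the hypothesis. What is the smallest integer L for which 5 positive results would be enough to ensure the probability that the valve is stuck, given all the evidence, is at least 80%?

Prior odds = 0.25/0.75 = 1/3.
Target odds = 0.8/0.2 = 4.
Need L⁵ ≥ 4 ÷ (1/3) = 12.
1⁵ = 1 < 12 ≤ 32 = 2⁵, so L = 2.

2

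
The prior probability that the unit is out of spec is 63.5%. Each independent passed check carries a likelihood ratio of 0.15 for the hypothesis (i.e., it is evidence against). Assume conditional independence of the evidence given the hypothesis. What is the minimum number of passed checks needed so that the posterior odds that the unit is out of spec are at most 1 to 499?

Prior odds: 0.635 ÷ 0.365 = 127/73.
Likelihood ratio per passed check = 0.15.
Target odds = 1/499.
Need (127/73) × 0.15ⁿ ≤ 1/499, i.e. 0.15ⁿ ≤ 73/63373.
0.15³ = 0.003375 is still above 73/63373 but 0.15⁴ = 81/160000 is at or below it, so n = 4.

4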